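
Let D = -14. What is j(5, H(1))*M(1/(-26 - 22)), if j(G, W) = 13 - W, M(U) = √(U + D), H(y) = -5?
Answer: 3*I*√2019/2 ≈ 67.4*I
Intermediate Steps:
M(U) = √(-14 + U) (M(U) = √(U - 14) = √(-14 + U))
j(5, H(1))*M(1/(-26 - 22)) = (13 - 1*(-5))*√(-14 + 1/(-26 - 22)) = (13 + 5)*√(-14 + 1/(-48)) = 18*√(-14 - 1/48) = 18*√(-673/48) = 18*(I*√2019/12) = 3*I*√2019/2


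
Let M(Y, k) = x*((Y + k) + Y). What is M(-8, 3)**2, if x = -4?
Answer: 2704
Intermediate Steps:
M(Y, k) = -8*Y - 4*k (M(Y, k) = -4*((Y + k) + Y) = -4*(k + 2*Y) = -8*Y - 4*k)
M(-8, 3)**2 = (-8*(-8) - 4*3)**2 = (64 - 12)**2 = 52**2 = 2704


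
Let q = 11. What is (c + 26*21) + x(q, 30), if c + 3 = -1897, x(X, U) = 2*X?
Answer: -1332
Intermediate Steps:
c = -1900 (c = -3 - 1897 = -1900)
(c + 26*21) + x(q, 30) = (-1900 + 26*21) + 2*11 = (-1900 + 546) + 22 = -1354 + 22 = -1332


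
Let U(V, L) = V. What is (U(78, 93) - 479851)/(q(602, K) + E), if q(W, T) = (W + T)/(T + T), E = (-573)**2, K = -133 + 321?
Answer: -90197324/61726247 ≈ -1.4612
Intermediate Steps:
K = 188
E = 328329
q(W, T) = (T + W)/(2*T) (q(W, T) = (T + W)/((2*T)) = (T + W)*(1/(2*T)) = (T + W)/(2*T))
(U(78, 93) - 479851)/(q(602, K) + E) = (78 - 479851)/((1/2)*(188 + 602)/188 + 328329) = -479773/((1/2)*(1/188)*790 + 328329) = -479773/(395/188 + 328329) = -479773/61726247/188 = -479773*188/61726247 = -90197324/61726247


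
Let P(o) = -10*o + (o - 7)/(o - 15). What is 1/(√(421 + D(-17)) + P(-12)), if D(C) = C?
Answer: 87993/10326565 - 1458*√101/10326565 ≈ 0.0071021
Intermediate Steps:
P(o) = -10*o + (-7 + o)/(-15 + o)
1/(√(421 + D(-17)) + P(-12)) = 1/(√(421 - 17) + (-7 - 10*(-12)² + 151*(-12))/(-15 - 12)) = 1/(√404 + (-7 - 10*144 - 1812)/(-27)) = 1/(2*√101 - (-7 - 1440 - 1812)/27) = 1/(2*√101 - 1/27*(-3259)) = 1/(2*√101 + 3259/27) = 1/(3259/27 + 2*√101)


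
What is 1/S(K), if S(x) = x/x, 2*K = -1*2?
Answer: 1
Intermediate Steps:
K = -1 (K = (-1*2)/2 = (½)*(-2) = -1)
S(x) = 1
1/S(K) = 1/1 = 1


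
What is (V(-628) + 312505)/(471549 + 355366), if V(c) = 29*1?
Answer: 312534/826915 ≈ 0.37795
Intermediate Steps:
V(c) = 29
(V(-628) + 312505)/(471549 + 355366) = (29 + 312505)/(471549 + 355366) = 312534/826915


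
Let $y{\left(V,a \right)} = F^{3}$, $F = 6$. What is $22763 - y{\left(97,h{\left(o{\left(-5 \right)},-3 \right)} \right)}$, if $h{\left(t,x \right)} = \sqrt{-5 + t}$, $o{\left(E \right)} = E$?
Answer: $22547$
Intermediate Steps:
$y{\left(V,a \right)} = 216$ ($y{\left(V,a \right)} = 6^{3} = 216$)
$22763 - y{\left(97,h{\left(o{\left(-5 \right)},-3 \right)} \right)} = 22763 - 216 = 22547$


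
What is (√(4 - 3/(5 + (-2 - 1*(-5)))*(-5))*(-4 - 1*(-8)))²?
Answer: 94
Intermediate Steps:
(√(4 - 3/(5 + (-2 - 1*(-5)))*(-5))*(-4 - 1*(-8)))² = (√(4 - 3/(5 + (-2 + 5))*(-5))*(-4 + 8))² = (√(4 - 3/(5 + 3)*(-5))*4)² = (√(4 - 3/8*(-5))*4)² = (√(4 + 15/8)*4)² = (√(47/8)*4)² = ((√94/4)*4)² = (√94)² = 94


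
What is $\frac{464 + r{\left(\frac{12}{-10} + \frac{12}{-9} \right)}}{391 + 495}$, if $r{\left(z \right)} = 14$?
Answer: $\frac{239}{443} \approx 0.5395$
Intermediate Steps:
$\frac{464 + r{\left(\frac{12}{-10} + \frac{12}{-9} \right)}}{391 + 495} = \frac{464 + 14}{391 + 495} = \frac{478}{886} = 478 \cdot \frac{1}{886} = \frac{239}{443}$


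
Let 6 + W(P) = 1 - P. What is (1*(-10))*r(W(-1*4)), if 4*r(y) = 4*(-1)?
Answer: 10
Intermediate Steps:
W(P) = -5 - P (W(P) = -6 + (1 - P) = -5 - P)
r(y) = -1 (r(y) = (4*(-1))/4 = (¼)*(-4) = -1)
(1*(-10))*r(W(-1*4)) = (1*(-10))*(-1) = -10*(-1) = 10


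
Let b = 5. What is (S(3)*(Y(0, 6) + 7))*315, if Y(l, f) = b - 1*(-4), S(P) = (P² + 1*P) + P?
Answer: 75600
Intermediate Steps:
S(P) = P² + 2*P (S(P) = (P² + P) + P = (P + P²) + P = P² + 2*P)
Y(l, f) = 9 (Y(l, f) = 5 - 1*(-4) = 5 + 4 = 9)
(S(3)*(Y(0, 6) + 7))*315 = ((3*(2 + 3))*(9 + 7))*315 = ((3*5)*16)*315 = (15*16)*315 = 240*315 = 75600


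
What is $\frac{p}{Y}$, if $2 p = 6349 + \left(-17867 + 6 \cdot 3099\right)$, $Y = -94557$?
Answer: $- \frac{3538}{94557} \approx -0.037417$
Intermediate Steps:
$p = 3538$ ($p = \frac{6349 + \left(-17867 + 6 \cdot 3099\right)}{2} = \frac{6349 + \left(-17867 + 18594\right)}{2} = \frac{6349 + 727}{2} = \frac{1}{2} \cdot 7076 = 3538$)
$\frac{p}{Y} = \frac{3538}{-94557} = 3538 \left(- \frac{1}{94557}\right) = - \frac{3538}{94557}$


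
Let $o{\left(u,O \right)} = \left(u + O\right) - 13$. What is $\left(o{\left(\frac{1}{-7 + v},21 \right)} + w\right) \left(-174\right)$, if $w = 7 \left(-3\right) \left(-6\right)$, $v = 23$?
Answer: $- \frac{186615}{8} \approx -23327.0$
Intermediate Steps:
$o{\left(u,O \right)} = -13 + O + u$ ($o{\left(u,O \right)} = \left(O + u\right) - 13 = -13 + O + u$)
$w = 126$ ($w = \left(-21\right) \left(-6\right) = 126$)
$\left(o{\left(\frac{1}{-7 + v},21 \right)} + w\right) \left(-174\right) = \left(\left(-13 + 21 + \frac{1}{-7 + 23}\right) + 126\right) \left(-174\right) = \left(\left(-13 + 21 + \frac{1}{16}\right) + 126\right) \left(-174\right) = \left(\frac{129}{16} + 126\right) \left(-174\right) = \frac{2145}{16} \left(-174\right) = - \frac{186615}{8}$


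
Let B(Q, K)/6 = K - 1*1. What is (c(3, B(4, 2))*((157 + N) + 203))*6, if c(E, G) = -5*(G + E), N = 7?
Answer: -99090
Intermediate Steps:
B(Q, K) = -6 + 6*K (B(Q, K) = 6*(K - 1*1) = 6*(K - 1) = 6*(-1 + K) = -6 + 6*K)
c(E, G) = -5*E - 5*G (c(E, G) = -5*(E + G) = -5*E - 5*G)
(c(3, B(4, 2))*((157 + N) + 203))*6 = ((-5*3 - 5*(-6 + 6*2))*((157 + 7) + 203))*6 = ((-15 - 5*(-6 + 12))*(164 + 203))*6 = ((-15 - 5*6)*367)*6 = ((-15 - 30)*367)*6 = -45*367*6 = -16515*6 = -99090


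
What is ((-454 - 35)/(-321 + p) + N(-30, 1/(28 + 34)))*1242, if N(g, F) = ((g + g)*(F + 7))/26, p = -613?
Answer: -3662212743/188201 ≈ -19459.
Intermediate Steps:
N(g, F) = g*(7 + F)/13 (N(g, F) = ((2*g)*(7 + F))*(1/26) = (2*g*(7 + F))*(1/26) = g*(7 + F)/13)
((-454 - 35)/(-321 + p) + N(-30, 1/(28 + 34)))*1242 = ((-454 - 35)/(-321 - 613) + (1/13)*(-30)*(7 + 1/(28 + 34)))*1242 = (-489/(-934) + (1/13)*(-30)*(7 + 1/62))*1242 = (-489*(-1/934) + (1/13)*(-30)*(7 + 1/62))*1242 = (489/934 + (1/13)*(-30)*(435/62))*1242 = (489/934 - 6525/403)*1242 = -5897283/376402*1242 = -3662212743/188201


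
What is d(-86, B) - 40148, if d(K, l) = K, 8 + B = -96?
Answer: -40234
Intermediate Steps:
B = -104 (B = -8 - 96 = -104)
d(-86, B) - 40148 = -86 - 40148 = -40234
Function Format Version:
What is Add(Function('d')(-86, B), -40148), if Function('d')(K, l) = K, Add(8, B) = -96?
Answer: -40234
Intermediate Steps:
B = -104 (B = Add(-8, -96) = -104)
Add(Function('d')(-86, B), -40148) = Add(-86, -40148) = -40234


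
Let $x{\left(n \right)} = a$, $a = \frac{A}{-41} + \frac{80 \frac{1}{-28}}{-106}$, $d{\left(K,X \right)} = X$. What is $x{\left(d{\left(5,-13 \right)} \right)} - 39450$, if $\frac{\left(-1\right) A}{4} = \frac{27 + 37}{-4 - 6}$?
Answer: $- \frac{3000415188}{76055} \approx -39451.0$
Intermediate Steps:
$A = \frac{128}{5}$ ($A = - 4 \frac{27 + 37}{-4 - 6} = - 4 \frac{64}{-10} = - 4 \cdot 64 \left(- \frac{1}{10}\right) = \left(-4\right) \left(- \frac{32}{5}\right) = \frac{128}{5} \approx 25.6$)
$a = - \frac{45438}{76055}$ ($a = \frac{128}{5 \left(-41\right)} + \frac{80 \frac{1}{-28}}{-106} = \frac{128}{5} \left(- \frac{1}{41}\right) + 80 \left(- \frac{1}{28}\right) \left(- \frac{1}{106}\right) = - \frac{128}{205} - - \frac{10}{371} = - \frac{128}{205} + \frac{10}{371} = - \frac{45438}{76055} \approx -0.59744$)
$x{\left(n \right)} = - \frac{45438}{76055}$
$x{\left(d{\left(5,-13 \right)} \right)} - 39450 = - \frac{45438}{76055} - 39450 = - \frac{3000415188}{76055}$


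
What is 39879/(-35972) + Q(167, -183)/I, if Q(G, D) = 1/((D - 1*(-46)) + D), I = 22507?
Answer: -71804541233/64769744320 ≈ -1.1086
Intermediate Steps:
Q(G, D) = 1/(46 + 2*D) (Q(G, D) = 1/((D + 46) + D) = 1/((46 + D) + D) = 1/(46 + 2*D))
39879/(-35972) + Q(167, -183)/I = 39879/(-35972) + (1/(2*(23 - 183)))/22507 = 39879*(-1/35972) + ((½)/(-160))*(1/22507) = -39879/35972 + ((½)*(-1/160))*(1/22507) = -39879/35972 - 1/320*1/22507 = -39879/35972 - 1/7202240 = -71804541233/64769744320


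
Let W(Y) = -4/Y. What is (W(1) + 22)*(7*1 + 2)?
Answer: 162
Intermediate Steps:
(W(1) + 22)*(7*1 + 2) = (-4/1 + 22)*(7*1 + 2) = (-4*1 + 22)*(7 + 2) = (-4 + 22)*9 = 18*9 = 162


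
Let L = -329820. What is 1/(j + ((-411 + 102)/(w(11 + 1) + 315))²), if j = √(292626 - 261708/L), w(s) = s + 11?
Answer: -299809990539540/104972513013563638499 + 13051691536*√221057661311215/104972513013563638499 ≈ 0.0018457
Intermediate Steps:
w(s) = 11 + s
j = √221057661311215/27485 (j = √(292626 - 261708/(-329820)) = √(292626 - 261708*(-1/329820)) = √(292626 + 21809/27485) = √(8042847419/27485) = √221057661311215/27485 ≈ 540.95)
1/(j + ((-411 + 102)/(w(11 + 1) + 315))²) = 1/(√221057661311215/27485 + ((-411 + 102)/((11 + (11 + 1)) + 315))²) = 1/(√221057661311215/27485 + (-309/((11 + 12) + 315))²) = 1/(√221057661311215/27485 + (-309/(23 + 315))²) = 1/(√221057661311215/27485 + (-309/338)²) = 1/(√221057661311215/27485 + 95481/114244) = 1/(95481/114244 + √221057661311215/27485)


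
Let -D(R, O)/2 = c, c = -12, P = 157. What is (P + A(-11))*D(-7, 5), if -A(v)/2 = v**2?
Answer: -2040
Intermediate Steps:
A(v) = -2*v**2
D(R, O) = 24 (D(R, O) = -2*(-12) = 24)
(P + A(-11))*D(-7, 5) = (157 - 2*(-11)**2)*24 = (157 - 2*121)*24 = (157 - 242)*24 = -85*24 = -2040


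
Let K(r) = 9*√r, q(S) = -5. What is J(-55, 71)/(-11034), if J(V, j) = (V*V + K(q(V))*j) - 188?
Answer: -2837/11034 - 71*I*√5/1226 ≈ -0.25711 - 0.12949*I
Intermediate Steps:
J(V, j) = -188 + V² + 9*I*j*√5 (J(V, j) = (V*V + (9*√(-5))*j) - 188 = (V² + (9*(I*√5))*j) - 188 = (V² + (9*I*√5)*j) - 188 = (V² + 9*I*j*√5) - 188 = -188 + V² + 9*I*j*√5)
J(-55, 71)/(-11034) = (-188 + (-55)² + 9*I*71*√5)/(-11034) = (-188 + 3025 + 639*I*√5)*(-1/11034) = (2837 + 639*I*√5)*(-1/11034) = -2837/11034 - 71*I*√5/1226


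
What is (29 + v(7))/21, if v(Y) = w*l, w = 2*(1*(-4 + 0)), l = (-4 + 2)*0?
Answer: 29/21 ≈ 1.3810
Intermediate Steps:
l = 0 (l = -2*0 = 0)
w = -8 (w = 2*(1*(-4)) = 2*(-4) = -8)
v(Y) = 0 (v(Y) = -8*0 = 0)
(29 + v(7))/21 = (29 + 0)/21 = 29*(1/21) = 29/21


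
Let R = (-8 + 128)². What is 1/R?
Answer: 1/14400 ≈ 6.9444e-5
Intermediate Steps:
R = 14400 (R = 120² = 14400)
1/R = 1/14400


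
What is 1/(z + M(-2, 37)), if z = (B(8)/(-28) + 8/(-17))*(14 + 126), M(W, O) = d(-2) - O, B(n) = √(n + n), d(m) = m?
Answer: -17/2123 ≈ -0.0080075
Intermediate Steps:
B(n) = √2*√n (B(n) = √(2*n) = √2*√n)
M(W, O) = -2 - O
z = -1460/17 (z = ((√2*√8)/(-28) + 8/(-17))*(14 + 126) = ((√2*(2*√2))*(-1/28) + 8*(-1/17))*140 = (4*(-1/28) - 8/17)*140 = (-⅐ - 8/17)*140 = -73/119*140 = -1460/17 ≈ -85.882)
1/(z + M(-2, 37)) = 1/(-1460/17 + (-2 - 1*37)) = 1/(-1460/17 + (-2 - 37)) = 1/(-1460/17 - 39) = 1/(-2123/17) = -17/2123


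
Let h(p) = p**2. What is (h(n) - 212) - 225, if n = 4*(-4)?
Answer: -181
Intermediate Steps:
n = -16
(h(n) - 212) - 225 = ((-16)**2 - 212) - 225 = (256 - 212) - 225 = 44 - 225 = -181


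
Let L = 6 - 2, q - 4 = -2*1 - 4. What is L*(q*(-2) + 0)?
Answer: 16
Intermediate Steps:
q = -2 (q = 4 + (-2*1 - 4) = 4 + (-2 - 4) = 4 - 6 = -2)
L = 4
L*(q*(-2) + 0) = 4*(-2*(-2) + 0) = 4*(4 + 0) = 4*4 = 16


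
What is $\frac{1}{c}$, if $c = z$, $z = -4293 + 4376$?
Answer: $\frac{1}{83} \approx 0.012048$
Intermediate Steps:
$z = 83$
$c = 83$
$\frac{1}{c} = \frac{1}{83}$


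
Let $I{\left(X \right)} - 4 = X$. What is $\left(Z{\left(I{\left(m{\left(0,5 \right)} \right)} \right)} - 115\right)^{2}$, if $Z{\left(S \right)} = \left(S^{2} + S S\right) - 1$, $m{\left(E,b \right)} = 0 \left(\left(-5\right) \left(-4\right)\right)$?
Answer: $7056$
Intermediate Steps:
$m{\left(E,b \right)} = 0$ ($m{\left(E,b \right)} = 0 \cdot 20 = 0$)
$I{\left(X \right)} = 4 + X$
$Z{\left(S \right)} = -1 + 2 S^{2}$ ($Z{\left(S \right)} = \left(S^{2} + S^{2}\right) - 1 = 2 S^{2} - 1 = -1 + 2 S^{2}$)
$\left(Z{\left(I{\left(m{\left(0,5 \right)} \right)} \right)} - 115\right)^{2} = \left(\left(-1 + 2 \left(4 + 0\right)^{2}\right) - 115\right)^{2} = \left(\left(-1 + 2 \cdot 4^{2}\right) - 115\right)^{2} = \left(\left(-1 + 2 \cdot 16\right) - 115\right)^{2} = \left(\left(-1 + 32\right) - 115\right)^{2} = \left(31 - 115\right)^{2} = \left(-84\right)^{2} = 7056$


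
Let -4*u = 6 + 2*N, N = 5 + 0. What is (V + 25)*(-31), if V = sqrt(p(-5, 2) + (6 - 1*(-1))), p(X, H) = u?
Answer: -775 - 31*sqrt(3) ≈ -828.69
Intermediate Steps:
N = 5
u = -4 (u = -(6 + 2*5)/4 = -(6 + 10)/4 = -1/4*16 = -4)
p(X, H) = -4
V = sqrt(3) (V = sqrt(-4 + (6 - 1*(-1))) = sqrt(-4 + (6 + 1)) = sqrt(-4 + 7) = sqrt(3) ≈ 1.7320)
(V + 25)*(-31) = (sqrt(3) + 25)*(-31) = (25 + sqrt(3))*(-31) = -775 - 31*sqrt(3)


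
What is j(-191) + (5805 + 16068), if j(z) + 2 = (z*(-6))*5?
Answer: 27601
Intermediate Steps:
j(z) = -2 - 30*z (j(z) = -2 + (z*(-6))*5 = -2 - 6*z*5 = -2 - 30*z)
j(-191) + (5805 + 16068) = (-2 - 30*(-191)) + (5805 + 16068) = (-2 + 5730) + 21873 = 5728 + 21873 = 27601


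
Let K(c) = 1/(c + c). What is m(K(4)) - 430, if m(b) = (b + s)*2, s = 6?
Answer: -1671/4 ≈ -417.75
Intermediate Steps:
K(c) = 1/(2*c)
m(b) = 12 + 2*b (m(b) = (b + 6)*2 = (6 + b)*2 = 12 + 2*b)
m(K(4)) - 430 = (12 + 2*((½)/4)) - 430 = (12 + 2*((½)*(¼))) - 430 = (12 + 2*(⅛)) - 430 = (12 + ¼) - 430 = 49/4 - 430 = -1671/4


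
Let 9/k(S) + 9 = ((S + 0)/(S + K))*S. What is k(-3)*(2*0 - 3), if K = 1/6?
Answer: 51/23 ≈ 2.2174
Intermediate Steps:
K = ⅙ ≈ 0.16667
k(S) = 9/(-9 + S²/(⅙ + S)) (k(S) = 9/(-9 + ((S + 0)/(S + ⅙))*S) = 9/(-9 + (S/(⅙ + S))*S) = 9/(-9 + S²/(⅙ + S)))
k(-3)*(2*0 - 3) = (3*(1 + 6*(-3))/(-3 - 18*(-3) + 2*(-3)²))*(2*0 - 3) = (3*(1 - 18)/(-3 + 54 + 2*9))*(0 - 3) = (3*(-17)/(-3 + 54 + 18))*(-3) = (3*(-17)/69)*(-3) = (3*(1/69)*(-17))*(-3) = -17/23*(-3) = 51/23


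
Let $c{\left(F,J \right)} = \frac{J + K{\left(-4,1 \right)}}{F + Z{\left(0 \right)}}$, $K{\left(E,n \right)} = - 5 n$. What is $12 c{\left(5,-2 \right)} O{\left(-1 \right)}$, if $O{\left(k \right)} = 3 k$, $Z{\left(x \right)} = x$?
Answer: $\frac{252}{5} \approx 50.4$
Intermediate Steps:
$c{\left(F,J \right)} = \frac{-5 + J}{F}$ ($c{\left(F,J \right)} = \frac{J - 5}{F + 0} = \frac{J - 5}{F} = \frac{-5 + J}{F}$)
$12 c{\left(5,-2 \right)} O{\left(-1 \right)} = 12 \frac{-5 - 2}{5} \cdot 3 \left(-1\right) = 12 \cdot \frac{1}{5} \left(-7\right) \left(-3\right) = 12 \left(- \frac{7}{5}\right) \left(-3\right) = \left(- \frac{84}{5}\right) \left(-3\right) = \frac{252}{5}$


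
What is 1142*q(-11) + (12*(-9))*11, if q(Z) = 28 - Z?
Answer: 43350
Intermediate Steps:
1142*q(-11) + (12*(-9))*11 = 1142*(28 - 1*(-11)) + (12*(-9))*11 = 1142*(28 + 11) - 108*11 = 1142*39 - 1188 = 44538 - 1188 = 43350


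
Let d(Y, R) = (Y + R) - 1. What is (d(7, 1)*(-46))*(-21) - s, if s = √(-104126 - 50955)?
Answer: 6762 - I*√155081 ≈ 6762.0 - 393.8*I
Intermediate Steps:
d(Y, R) = -1 + R + Y (d(Y, R) = (R + Y) - 1 = -1 + R + Y)
s = I*√155081 (s = √(-155081) = I*√155081 ≈ 393.8*I)
(d(7, 1)*(-46))*(-21) - s = ((-1 + 1 + 7)*(-46))*(-21) - I*√155081 = (7*(-46))*(-21) - I*√155081 = -322*(-21) - I*√155081 = 6762 - I*√155081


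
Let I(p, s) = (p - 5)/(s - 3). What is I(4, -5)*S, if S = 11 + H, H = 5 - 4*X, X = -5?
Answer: 9/2 ≈ 4.5000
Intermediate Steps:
I(p, s) = (-5 + p)/(-3 + s)
H = 25 (H = 5 - 4*(-5) = 5 + 20 = 25)
S = 36 (S = 11 + 25 = 36)
I(4, -5)*S = ((-5 + 4)/(-3 - 5))*36 = (-1/(-8))*36 = -1/8*(-1)*36 = (1/8)*36 = 9/2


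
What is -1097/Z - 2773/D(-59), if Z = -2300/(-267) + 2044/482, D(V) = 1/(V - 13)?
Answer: 165079663485/827174 ≈ 1.9957e+5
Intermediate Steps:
D(V) = 1/(-13 + V)
Z = 827174/64347 (Z = -2300*(-1/267) + 2044*(1/482) = 2300/267 + 1022/241 = 827174/64347 ≈ 12.855)
-1097/Z - 2773/D(-59) = -1097/827174/64347 - 2773/(1/(-13 - 59)) = -1097*64347/827174 - 2773/(1/(-72)) = -70588659/827174 - 2773/(-1/72) = -70588659/827174 - 2773*(-72) = -70588659/827174 + 199656 = 165079663485/827174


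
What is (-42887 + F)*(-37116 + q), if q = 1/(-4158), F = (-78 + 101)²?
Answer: 3268519679891/2079 ≈ 1.5722e+9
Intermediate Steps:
F = 529 (F = 23² = 529)
q = -1/4158 ≈ -0.00024050
(-42887 + F)*(-37116 + q) = (-42887 + 529)*(-37116 - 1/4158) = -42358*(-154328329/4158) = 3268519679891/2079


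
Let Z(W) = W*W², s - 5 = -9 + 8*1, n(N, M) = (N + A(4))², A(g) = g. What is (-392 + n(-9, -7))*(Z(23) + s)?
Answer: -4466757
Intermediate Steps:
n(N, M) = (4 + N)² (n(N, M) = (N + 4)² = (4 + N)²)
s = 4 (s = 5 + (-9 + 8*1) = 5 + (-9 + 8) = 5 - 1 = 4)
Z(W) = W³
(-392 + n(-9, -7))*(Z(23) + s) = (-392 + (4 - 9)²)*(23³ + 4) = (-392 + (-5)²)*(12167 + 4) = (-392 + 25)*12171 = -367*12171 = -4466757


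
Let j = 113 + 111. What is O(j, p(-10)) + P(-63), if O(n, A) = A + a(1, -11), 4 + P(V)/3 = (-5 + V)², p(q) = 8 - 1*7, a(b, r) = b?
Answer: 13862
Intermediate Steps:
p(q) = 1 (p(q) = 8 - 7 = 1)
P(V) = -12 + 3*(-5 + V)²
j = 224
O(n, A) = 1 + A (O(n, A) = A + 1 = 1 + A)
O(j, p(-10)) + P(-63) = (1 + 1) + (-12 + 3*(-5 - 63)²) = 2 + (-12 + 3*(-68)²) = 2 + (-12 + 3*4624) = 2 + (-12 + 13872) = 2 + 13860 = 13862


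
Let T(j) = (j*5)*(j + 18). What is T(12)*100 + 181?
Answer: 180181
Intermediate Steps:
T(j) = 5*j*(18 + j) (T(j) = (5*j)*(18 + j) = 5*j*(18 + j))
T(12)*100 + 181 = (5*12*(18 + 12))*100 + 181 = (5*12*30)*100 + 181 = 1800*100 + 181 = 180000 + 181 = 180181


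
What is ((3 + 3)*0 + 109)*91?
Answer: 9919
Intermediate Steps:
((3 + 3)*0 + 109)*91 = (6*0 + 109)*91 = (0 + 109)*91 = 109*91 = 9919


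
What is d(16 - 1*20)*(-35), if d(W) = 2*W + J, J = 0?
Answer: 280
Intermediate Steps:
d(W) = 2*W (d(W) = 2*W + 0 = 2*W)
d(16 - 1*20)*(-35) = (2*(16 - 1*20))*(-35) = (2*(16 - 20))*(-35) = (2*(-4))*(-35) = -8*(-35) = 280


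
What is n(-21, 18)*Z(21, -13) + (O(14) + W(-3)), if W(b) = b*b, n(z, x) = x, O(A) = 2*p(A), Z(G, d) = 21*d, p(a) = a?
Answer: -4877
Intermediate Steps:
O(A) = 2*A
W(b) = b**2
n(-21, 18)*Z(21, -13) + (O(14) + W(-3)) = 18*(21*(-13)) + (2*14 + (-3)**2) = 18*(-273) + (28 + 9) = -4914 + 37 = -4877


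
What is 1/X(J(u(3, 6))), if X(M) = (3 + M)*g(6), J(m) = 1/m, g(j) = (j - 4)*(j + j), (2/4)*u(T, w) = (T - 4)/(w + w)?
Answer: -1/72 ≈ -0.013889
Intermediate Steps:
u(T, w) = (-4 + T)/w (u(T, w) = 2*((T - 4)/(w + w)) = 2*((-4 + T)/((2*w))) = 2*((-4 + T)*(1/(2*w))) = 2*((-4 + T)/(2*w)) = (-4 + T)/w)
g(j) = 2*j*(-4 + j) (g(j) = (-4 + j)*(2*j) = 2*j*(-4 + j))
J(m) = 1/m
X(M) = 72 + 24*M (X(M) = (3 + M)*(2*6*(-4 + 6)) = (3 + M)*(2*6*2) = (3 + M)*24 = 72 + 24*M)
1/X(J(u(3, 6))) = 1/(72 + 24/(((-4 + 3)/6))) = 1/(72 + 24/(((1/6)*(-1)))) = 1/(72 + 24/(-1/6)) = 1/(72 + 24*(-6)) = 1/(72 - 144) = 1/(-72) = -1/72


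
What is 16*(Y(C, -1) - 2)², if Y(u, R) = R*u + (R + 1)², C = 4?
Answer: 576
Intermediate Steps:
Y(u, R) = (1 + R)² + R*u (Y(u, R) = R*u + (1 + R)² = (1 + R)² + R*u)
16*(Y(C, -1) - 2)² = 16*(((1 - 1)² - 1*4) - 2)² = 16*((0² - 4) - 2)² = 16*((0 - 4) - 2)² = 16*(-4 - 2)² = 16*(-6)² = 16*36 = 576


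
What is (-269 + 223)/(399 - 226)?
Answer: -46/173 ≈ -0.26590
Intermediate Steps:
(-269 + 223)/(399 - 226) = -46/173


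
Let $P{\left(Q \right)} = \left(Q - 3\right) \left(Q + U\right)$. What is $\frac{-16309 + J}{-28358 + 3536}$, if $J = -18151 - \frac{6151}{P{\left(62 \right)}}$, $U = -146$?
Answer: $\frac{170777609}{123017832} \approx 1.3882$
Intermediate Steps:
$P{\left(Q \right)} = \left(-146 + Q\right) \left(-3 + Q\right)$ ($P{\left(Q \right)} = \left(Q - 3\right) \left(Q - 146\right) = \left(-3 + Q\right) \left(-146 + Q\right) = \left(-146 + Q\right) \left(-3 + Q\right)$)
$J = - \frac{89950205}{4956}$ ($J = -18151 - \frac{6151}{438 + 62^{2} - 9238} = -18151 - \frac{6151}{438 + 3844 - 9238} = -18151 - \frac{6151}{-4956} = -18151 - 6151 \left(- \frac{1}{4956}\right) = -18151 - - \frac{6151}{4956} = -18151 + \frac{6151}{4956} = - \frac{89950205}{4956} \approx -18150.0$)
$\frac{-16309 + J}{-28358 + 3536} = \frac{-16309 - \frac{89950205}{4956}}{-28358 + 3536} = - \frac{170777609}{4956 \left(-24822\right)} = \left(- \frac{170777609}{4956}\right) \left(- \frac{1}{24822}\right) = \frac{170777609}{123017832}$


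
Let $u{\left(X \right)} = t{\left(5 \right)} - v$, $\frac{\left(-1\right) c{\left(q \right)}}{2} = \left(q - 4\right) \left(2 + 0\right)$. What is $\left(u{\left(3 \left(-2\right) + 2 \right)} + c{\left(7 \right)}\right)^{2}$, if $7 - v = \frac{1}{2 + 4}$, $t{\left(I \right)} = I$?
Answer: $\frac{6889}{36} \approx 191.36$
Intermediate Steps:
$v = \frac{41}{6}$ ($v = 7 - \frac{1}{2 + 4} = 7 - \frac{1}{6} = \frac{41}{6} \approx 6.8333$)
$c{\left(q \right)} = 16 - 4 q$ ($c{\left(q \right)} = - 2 \left(q - 4\right) \left(2 + 0\right) = - 2 \left(-4 + q\right) 2 = - 2 \left(-8 + 2 q\right) = 16 - 4 q$)
$u{\left(X \right)} = - \frac{11}{6}$ ($u{\left(X \right)} = 5 - \frac{41}{6} = - \frac{11}{6}$)
$\left(u{\left(3 \left(-2\right) + 2 \right)} + c{\left(7 \right)}\right)^{2} = \left(- \frac{11}{6} + \left(16 - 28\right)\right)^{2} = \left(- \frac{11}{6} - 12\right)^{2} = \left(- \frac{83}{6}\right)^{2} = \frac{6889}{36}$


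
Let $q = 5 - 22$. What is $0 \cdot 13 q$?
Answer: $0$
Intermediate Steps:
$q = -17$
$0 \cdot 13 q = 0 \cdot 13 \left(-17\right) = 0 \left(-17\right) = 0$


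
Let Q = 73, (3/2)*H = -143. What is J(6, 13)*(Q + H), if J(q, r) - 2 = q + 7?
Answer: -335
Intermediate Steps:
H = -286/3 (H = (⅔)*(-143) = -286/3 ≈ -95.333)
J(q, r) = 9 + q (J(q, r) = 2 + (q + 7) = 2 + (7 + q) = 9 + q)
J(6, 13)*(Q + H) = (9 + 6)*(73 - 286/3) = 15*(-67/3) = -335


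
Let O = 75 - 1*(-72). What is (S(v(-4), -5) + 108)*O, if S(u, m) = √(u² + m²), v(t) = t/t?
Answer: 15876 + 147*√26 ≈ 16626.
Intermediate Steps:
v(t) = 1
O = 147 (O = 75 + 72 = 147)
S(u, m) = √(m² + u²)
(S(v(-4), -5) + 108)*O = (√((-5)² + 1²) + 108)*147 = (√(25 + 1) + 108)*147 = (√26 + 108)*147 = (108 + √26)*147 = 15876 + 147*√26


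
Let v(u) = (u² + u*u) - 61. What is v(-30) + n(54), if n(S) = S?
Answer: 1793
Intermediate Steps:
v(u) = -61 + 2*u² (v(u) = (u² + u²) - 61 = 2*u² - 61 = -61 + 2*u²)
v(-30) + n(54) = (-61 + 2*(-30)²) + 54 = (-61 + 2*900) + 54 = (-61 + 1800) + 54 = 1739 + 54 = 1793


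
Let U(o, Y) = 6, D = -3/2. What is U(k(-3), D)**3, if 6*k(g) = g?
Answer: 216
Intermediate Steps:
k(g) = g/6
D = -3/2 (D = -3*1/2 = -3/2 ≈ -1.5000)
U(k(-3), D)**3 = 6**3 = 216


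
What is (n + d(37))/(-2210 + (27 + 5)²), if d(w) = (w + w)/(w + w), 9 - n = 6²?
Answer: 13/593 ≈ 0.021922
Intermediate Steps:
n = -27 (n = 9 - 1*6² = 9 - 1*36 = 9 - 36 = -27)
d(w) = 1 (d(w) = (2*w)/((2*w)) = (2*w)*(1/(2*w)) = 1)
(n + d(37))/(-2210 + (27 + 5)²) = (-27 + 1)/(-2210 + (27 + 5)²) = -26/(-2210 + 32²) = -26/(-2210 + 1024) = -26/(-1186) = -26*(-1/1186) = 13/593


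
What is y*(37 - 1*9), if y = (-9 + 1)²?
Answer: 1792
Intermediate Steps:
y = 64 (y = (-8)² = 64)
y*(37 - 1*9) = 64*(37 - 1*9) = 64*(37 - 9) = 64*28 = 1792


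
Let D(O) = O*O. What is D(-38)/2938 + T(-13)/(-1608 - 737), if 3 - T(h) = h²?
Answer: 1936944/3444805 ≈ 0.56228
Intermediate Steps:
D(O) = O²
T(h) = 3 - h²
D(-38)/2938 + T(-13)/(-1608 - 737) = (-38)²/2938 + (3 - 1*(-13)²)/(-1608 - 737) = 1444*(1/2938) + (3 - 1*169)/(-2345) = 722/1469 + (3 - 169)*(-1/2345) = 722/1469 - 166*(-1/2345) = 722/1469 + 166/2345 = 1936944/3444805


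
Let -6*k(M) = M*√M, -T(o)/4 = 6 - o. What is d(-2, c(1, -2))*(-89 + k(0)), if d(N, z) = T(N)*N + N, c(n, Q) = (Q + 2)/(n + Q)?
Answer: -5518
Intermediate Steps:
T(o) = -24 + 4*o (T(o) = -4*(6 - o) = -24 + 4*o)
k(M) = -M^(3/2)/6 (k(M) = -M*√M/6 = -M^(3/2)/6)
c(n, Q) = (2 + Q)/(Q + n)
d(N, z) = N + N*(-24 + 4*N) (d(N, z) = (-24 + 4*N)*N + N = N*(-24 + 4*N) + N = N + N*(-24 + 4*N))
d(-2, c(1, -2))*(-89 + k(0)) = (-2*(-23 + 4*(-2)))*(-89 - 0^(3/2)/6) = (-2*(-23 - 8))*(-89 - ⅙*0) = (-2*(-31))*(-89 + 0) = 62*(-89) = -5518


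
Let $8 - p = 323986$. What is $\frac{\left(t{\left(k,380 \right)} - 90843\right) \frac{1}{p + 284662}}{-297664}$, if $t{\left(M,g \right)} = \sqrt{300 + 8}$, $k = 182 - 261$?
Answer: $- \frac{90843}{11702957824} + \frac{\sqrt{77}}{5851478912} \approx -7.7609 \cdot 10^{-6}$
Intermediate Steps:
$p = -323978$ ($p = 8 - 323986 = -323978$)
$k = -79$ ($k = 182 - 261 = -79$)
$t{\left(M,g \right)} = 2 \sqrt{77}$ ($t{\left(M,g \right)} = \sqrt{308} = 2 \sqrt{77}$)
$\frac{\left(t{\left(k,380 \right)} - 90843\right) \frac{1}{p + 284662}}{-297664} = \frac{\left(2 \sqrt{77} - 90843\right) \frac{1}{-323978 + 284662}}{-297664} = \frac{-90843 + 2 \sqrt{77}}{-39316} \left(- \frac{1}{297664}\right) = \left(-90843 + 2 \sqrt{77}\right) \left(- \frac{1}{39316}\right) \left(- \frac{1}{297664}\right) = \left(\frac{90843}{39316} - \frac{\sqrt{77}}{19658}\right) \left(- \frac{1}{297664}\right) = - \frac{90843}{11702957824} + \frac{\sqrt{77}}{5851478912}$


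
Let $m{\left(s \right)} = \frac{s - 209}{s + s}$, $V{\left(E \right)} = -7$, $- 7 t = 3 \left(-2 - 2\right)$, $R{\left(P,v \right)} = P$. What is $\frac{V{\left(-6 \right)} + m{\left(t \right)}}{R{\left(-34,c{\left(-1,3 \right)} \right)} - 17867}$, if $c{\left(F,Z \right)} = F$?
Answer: $\frac{1619}{429624} \approx 0.0037684$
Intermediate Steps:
$t = \frac{12}{7}$ ($t = - \frac{3 \left(-2 - 2\right)}{7} = - \frac{3 \left(-4\right)}{7} = \left(- \frac{1}{7}\right) \left(-12\right) = \frac{12}{7} \approx 1.7143$)
$m{\left(s \right)} = \frac{-209 + s}{2 s}$
$\frac{V{\left(-6 \right)} + m{\left(t \right)}}{R{\left(-34,c{\left(-1,3 \right)} \right)} - 17867} = \frac{-7 + \frac{-209 + \frac{12}{7}}{2 \cdot \frac{12}{7}}}{-34 - 17867} = \frac{-7 + \frac{1}{2} \cdot \frac{7}{12} \left(- \frac{1451}{7}\right)}{-17901} = \left(-7 - \frac{1451}{24}\right) \left(- \frac{1}{17901}\right) = \left(- \frac{1619}{24}\right) \left(- \frac{1}{17901}\right) = \frac{1619}{429624}$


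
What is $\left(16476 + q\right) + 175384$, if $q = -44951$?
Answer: $146909$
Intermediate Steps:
$\left(16476 + q\right) + 175384 = \left(16476 - 44951\right) + 175384 = -28475 + 175384 = 146909$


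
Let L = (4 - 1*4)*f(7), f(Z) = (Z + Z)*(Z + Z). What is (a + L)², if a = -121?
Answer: 14641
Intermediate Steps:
f(Z) = 4*Z² (f(Z) = (2*Z)*(2*Z) = 4*Z²)
L = 0 (L = (4 - 1*4)*(4*7²) = (4 - 4)*(4*49) = 0*196 = 0)
(a + L)² = (-121 + 0)² = (-121)² = 14641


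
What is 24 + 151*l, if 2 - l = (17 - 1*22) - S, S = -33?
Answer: -3902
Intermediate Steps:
l = -26 (l = 2 - ((17 - 1*22) - 1*(-33)) = 2 - ((17 - 22) + 33) = 2 - (-5 + 33) = 2 - 1*28 = 2 - 28 = -26)
24 + 151*l = 24 + 151*(-26) = 24 - 3926 = -3902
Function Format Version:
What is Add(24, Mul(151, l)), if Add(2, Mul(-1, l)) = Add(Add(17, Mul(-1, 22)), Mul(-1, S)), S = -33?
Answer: -3902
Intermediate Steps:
l = -26 (l = Add(2, Mul(-1, Add(Add(17, Mul(-1, 22)), Mul(-1, -33)))) = Add(2, Mul(-1, Add(Add(17, -22), 33))) = Add(2, Mul(-1, Add(-5, 33))) = Add(2, Mul(-1, 28)) = Add(2, -28) = -26)
Add(24, Mul(151, l)) = Add(24, Mul(151, -26)) = Add(24, -3926) = -3902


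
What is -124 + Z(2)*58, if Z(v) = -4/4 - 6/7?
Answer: -1622/7 ≈ -231.71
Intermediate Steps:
Z(v) = -13/7 (Z(v) = -4*1/4 - 6*1/7 = -1 - 6/7 = -13/7)
-124 + Z(2)*58 = -124 - 13/7*58 = -124 - 754/7 = -1622/7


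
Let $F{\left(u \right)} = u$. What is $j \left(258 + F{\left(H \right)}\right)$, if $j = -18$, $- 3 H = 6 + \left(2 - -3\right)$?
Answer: $-4578$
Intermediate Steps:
$H = - \frac{11}{3}$ ($H = - \frac{6 + \left(2 - -3\right)}{3} = - \frac{6 + \left(2 + 3\right)}{3} = - \frac{6 + 5}{3} = \left(- \frac{1}{3}\right) 11 = - \frac{11}{3} \approx -3.6667$)
$j \left(258 + F{\left(H \right)}\right) = - 18 \left(258 - \frac{11}{3}\right) = \left(-18\right) \frac{763}{3} = -4578$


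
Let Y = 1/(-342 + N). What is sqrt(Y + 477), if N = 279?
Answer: 5*sqrt(8414)/21 ≈ 21.840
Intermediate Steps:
Y = -1/63 (Y = 1/(-342 + 279) = 1/(-63) = -1/63 ≈ -0.015873)
sqrt(Y + 477) = sqrt(-1/63 + 477) = sqrt(30050/63) = 5*sqrt(8414)/21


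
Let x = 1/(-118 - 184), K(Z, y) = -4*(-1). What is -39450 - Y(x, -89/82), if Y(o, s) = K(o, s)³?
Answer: -39514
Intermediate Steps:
K(Z, y) = 4
x = -1/302 (x = 1/(-302) = -1/302 ≈ -0.0033113)
Y(o, s) = 64 (Y(o, s) = 4³ = 64)
-39450 - Y(x, -89/82) = -39450 - 1*64 = -39450 - 64 = -39514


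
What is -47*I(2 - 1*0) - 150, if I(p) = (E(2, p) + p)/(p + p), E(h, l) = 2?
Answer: -197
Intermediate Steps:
I(p) = (2 + p)/(2*p) (I(p) = (2 + p)/(p + p) = (2 + p)/((2*p)) = (2 + p)*(1/(2*p)) = (2 + p)/(2*p))
-47*I(2 - 1*0) - 150 = -47*(2 + (2 - 1*0))/(2*(2 - 1*0)) - 150 = -47*(2 + (2 + 0))/(2*(2 + 0)) - 150 = -47*(2 + 2)/(2*2) - 150 = -47*4/(2*2) - 150 = -47*1 - 150 = -47 - 150 = -197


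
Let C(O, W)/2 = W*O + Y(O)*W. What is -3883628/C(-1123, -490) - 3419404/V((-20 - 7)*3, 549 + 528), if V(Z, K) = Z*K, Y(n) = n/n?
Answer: 40726711981/1141932330 ≈ 35.665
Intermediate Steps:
Y(n) = 1
V(Z, K) = K*Z
C(O, W) = 2*W + 2*O*W (C(O, W) = 2*(W*O + 1*W) = 2*(O*W + W) = 2*(W + O*W) = 2*W + 2*O*W)
-3883628/C(-1123, -490) - 3419404/V((-20 - 7)*3, 549 + 528) = -3883628*(-1/(980*(1 - 1123))) - 3419404*1/(3*(-20 - 7)*(549 + 528)) = -3883628/(2*(-490)*(-1122)) - 3419404/(1077*(-27*3)) = -3883628/1099560 - 3419404/(1077*(-81)) = -3883628*1/1099560 - 3419404/(-87237) = -138701/39270 - 3419404*(-1/87237) = -138701/39270 + 3419404/87237 = 40726711981/1141932330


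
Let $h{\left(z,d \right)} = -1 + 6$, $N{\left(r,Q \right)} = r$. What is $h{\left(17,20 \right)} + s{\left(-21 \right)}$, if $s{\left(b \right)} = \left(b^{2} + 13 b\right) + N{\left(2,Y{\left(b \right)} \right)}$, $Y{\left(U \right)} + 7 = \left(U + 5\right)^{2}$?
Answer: $175$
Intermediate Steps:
$Y{\left(U \right)} = -7 + \left(5 + U\right)^{2}$ ($Y{\left(U \right)} = -7 + \left(U + 5\right)^{2} = -7 + \left(5 + U\right)^{2}$)
$h{\left(z,d \right)} = 5$
$s{\left(b \right)} = 2 + b^{2} + 13 b$ ($s{\left(b \right)} = \left(b^{2} + 13 b\right) + 2 = 2 + b^{2} + 13 b$)
$h{\left(17,20 \right)} + s{\left(-21 \right)} = 5 + \left(2 + \left(-21\right)^{2} + 13 \left(-21\right)\right) = 5 + \left(2 + 441 - 273\right) = 5 + 170 = 175$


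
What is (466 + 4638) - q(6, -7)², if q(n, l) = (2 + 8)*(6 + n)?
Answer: -9296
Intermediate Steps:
q(n, l) = 60 + 10*n (q(n, l) = 10*(6 + n) = 60 + 10*n)
(466 + 4638) - q(6, -7)² = (466 + 4638) - (60 + 10*6)² = 5104 - (60 + 60)² = 5104 - 1*120² = 5104 - 1*14400 = 5104 - 14400 = -9296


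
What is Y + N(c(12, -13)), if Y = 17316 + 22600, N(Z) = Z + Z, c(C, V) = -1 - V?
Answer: 39940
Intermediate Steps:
N(Z) = 2*Z
Y = 39916
Y + N(c(12, -13)) = 39916 + 2*(-1 - 1*(-13)) = 39916 + 2*(-1 + 13) = 39916 + 2*12 = 39916 + 24 = 39940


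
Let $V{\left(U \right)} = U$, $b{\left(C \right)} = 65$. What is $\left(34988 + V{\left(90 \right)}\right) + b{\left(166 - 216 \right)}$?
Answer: $35143$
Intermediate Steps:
$\left(34988 + V{\left(90 \right)}\right) + b{\left(166 - 216 \right)} = \left(34988 + 90\right) + 65 = 35078 + 65 = 35143$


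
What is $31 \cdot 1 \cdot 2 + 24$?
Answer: $86$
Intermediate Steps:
$31 \cdot 1 \cdot 2 + 24 = 31 \cdot 2 + 24 = 62 + 24 = 86$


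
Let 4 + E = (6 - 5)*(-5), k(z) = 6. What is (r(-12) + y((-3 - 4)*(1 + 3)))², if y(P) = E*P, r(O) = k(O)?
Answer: 66564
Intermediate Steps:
E = -9 (E = -4 + (6 - 5)*(-5) = -4 + 1*(-5) = -4 - 5 = -9)
r(O) = 6
y(P) = -9*P
(r(-12) + y((-3 - 4)*(1 + 3)))² = (6 - 9*(-3 - 4)*(1 + 3))² = (6 - (-63)*4)² = (6 - 9*(-28))² = (6 + 252)² = 258² = 66564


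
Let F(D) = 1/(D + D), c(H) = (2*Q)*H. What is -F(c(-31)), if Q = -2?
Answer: -1/248 ≈ -0.0040323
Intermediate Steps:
c(H) = -4*H (c(H) = (2*(-2))*H = -4*H)
F(D) = 1/(2*D)
-F(c(-31)) = -1/(2*((-4*(-31)))) = -1/(2*124) = -1*1/248 = -1/248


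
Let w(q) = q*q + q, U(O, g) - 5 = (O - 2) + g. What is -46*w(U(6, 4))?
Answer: -8372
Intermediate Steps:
U(O, g) = 3 + O + g (U(O, g) = 5 + ((O - 2) + g) = 5 + ((-2 + O) + g) = 5 + (-2 + O + g) = 3 + O + g)
w(q) = q + q² (w(q) = q² + q = q + q²)
-46*w(U(6, 4)) = -46*(3 + 6 + 4)*(1 + (3 + 6 + 4)) = -598*(1 + 13) = -598*14 = -46*182 = -8372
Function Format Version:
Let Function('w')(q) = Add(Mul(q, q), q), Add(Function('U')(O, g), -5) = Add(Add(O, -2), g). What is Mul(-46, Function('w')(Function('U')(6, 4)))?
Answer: -8372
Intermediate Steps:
Function('U')(O, g) = Add(3, O, g) (Function('U')(O, g) = Add(5, Add(Add(O, -2), g)) = Add(5, Add(Add(-2, O), g)) = Add(5, Add(-2, O, g)) = Add(3, O, g))
Function('w')(q) = Add(q, Pow(q, 2)) (Function('w')(q) = Add(Pow(q, 2), q) = Add(q, Pow(q, 2)))
Mul(-46, Function('w')(Function('U')(6, 4))) = Mul(-46, Mul(Add(3, 6, 4), Add(1, Add(3, 6, 4)))) = Mul(-46, Mul(13, Add(1, 13))) = Mul(-46, Mul(13, 14)) = Mul(-46, 182) = -8372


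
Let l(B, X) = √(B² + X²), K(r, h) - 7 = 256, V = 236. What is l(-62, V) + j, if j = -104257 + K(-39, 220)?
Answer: -103994 + 2*√14885 ≈ -1.0375e+5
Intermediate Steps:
K(r, h) = 263 (K(r, h) = 7 + 256 = 263)
j = -103994 (j = -104257 + 263 = -103994)
l(-62, V) + j = √((-62)² + 236²) - 103994 = √(3844 + 55696) - 103994 = √59540 - 103994 = 2*√14885 - 103994 = -103994 + 2*√14885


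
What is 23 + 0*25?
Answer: 23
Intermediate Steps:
23 + 0*25 = 23 + 0 = 23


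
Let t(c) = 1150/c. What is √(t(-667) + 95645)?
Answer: √80435995/29 ≈ 309.26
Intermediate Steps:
√(t(-667) + 95645) = √(1150/(-667) + 95645) = √(1150*(-1/667) + 95645) = √(-50/29 + 95645) = √(2773655/29) = √80435995/29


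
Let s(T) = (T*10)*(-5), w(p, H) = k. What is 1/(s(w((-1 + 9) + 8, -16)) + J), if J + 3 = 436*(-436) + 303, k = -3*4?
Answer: -1/189196 ≈ -5.2855e-6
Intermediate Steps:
k = -12
w(p, H) = -12
s(T) = -50*T (s(T) = (10*T)*(-5) = -50*T)
J = -189796 (J = -3 + (436*(-436) + 303) = -3 + (-190096 + 303) = -3 - 189793 = -189796)
1/(s(w((-1 + 9) + 8, -16)) + J) = 1/(-50*(-12) - 189796) = 1/(600 - 189796) = 1/(-189196) = -1/189196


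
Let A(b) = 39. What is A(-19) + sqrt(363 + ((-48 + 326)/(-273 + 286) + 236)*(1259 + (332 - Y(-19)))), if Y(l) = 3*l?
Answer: 39 + sqrt(71746051)/13 ≈ 690.56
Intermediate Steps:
A(-19) + sqrt(363 + ((-48 + 326)/(-273 + 286) + 236)*(1259 + (332 - Y(-19)))) = 39 + sqrt(363 + ((-48 + 326)/(-273 + 286) + 236)*(1259 + (332 - 3*(-19)))) = 39 + sqrt(363 + (278/13 + 236)*(1259 + (332 - 1*(-57)))) = 39 + sqrt(363 + (278*(1/13) + 236)*(1259 + (332 + 57))) = 39 + sqrt(363 + (278/13 + 236)*(1259 + 389)) = 39 + sqrt(363 + (3346/13)*1648) = 39 + sqrt(363 + 5514208/13) = 39 + sqrt(5518927/13) = 39 + sqrt(71746051)/13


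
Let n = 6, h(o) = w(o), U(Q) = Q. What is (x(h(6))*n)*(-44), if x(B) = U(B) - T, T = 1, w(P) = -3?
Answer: 1056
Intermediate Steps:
h(o) = -3
x(B) = -1 + B (x(B) = B - 1*1 = B - 1 = -1 + B)
(x(h(6))*n)*(-44) = ((-1 - 3)*6)*(-44) = -4*6*(-44) = -24*(-44) = 1056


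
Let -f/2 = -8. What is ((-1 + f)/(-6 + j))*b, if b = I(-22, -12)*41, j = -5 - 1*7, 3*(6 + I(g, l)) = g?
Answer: 4100/9 ≈ 455.56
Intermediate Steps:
I(g, l) = -6 + g/3
j = -12 (j = -5 - 7 = -12)
f = 16 (f = -2*(-8) = 16)
b = -1640/3 (b = (-6 + (1/3)*(-22))*41 = (-6 - 22/3)*41 = -40/3*41 = -1640/3 ≈ -546.67)
((-1 + f)/(-6 + j))*b = ((-1 + 16)/(-6 - 12))*(-1640/3) = (15/(-18))*(-1640/3) = (15*(-1/18))*(-1640/3) = -5/6*(-1640/3) = 4100/9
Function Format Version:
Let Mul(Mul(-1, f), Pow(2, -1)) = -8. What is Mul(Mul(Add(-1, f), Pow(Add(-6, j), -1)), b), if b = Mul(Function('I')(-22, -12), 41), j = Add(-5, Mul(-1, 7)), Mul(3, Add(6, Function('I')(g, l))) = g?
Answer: Rational(4100, 9) ≈ 455.56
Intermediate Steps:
Function('I')(g, l) = Add(-6, Mul(Rational(1, 3), g))
j = -12 (j = Add(-5, -7) = -12)
f = 16 (f = Mul(-2, -8) = 16)
b = Rational(-1640, 3) (b = Mul(Add(-6, Mul(Rational(1, 3), -22)), 41) = Mul(Add(-6, Rational(-22, 3)), 41) = Mul(Rational(-40, 3), 41) = Rational(-1640, 3) ≈ -546.67)
Mul(Mul(Add(-1, f), Pow(Add(-6, j), -1)), b) = Mul(Mul(Add(-1, 16), Pow(Add(-6, -12), -1)), Rational(-1640, 3)) = Mul(Mul(15, Pow(-18, -1)), Rational(-1640, 3)) = Mul(Mul(15, Rational(-1, 18)), Rational(-1640, 3)) = Mul(Rational(-5, 6), Rational(-1640, 3)) = Rational(4100, 9)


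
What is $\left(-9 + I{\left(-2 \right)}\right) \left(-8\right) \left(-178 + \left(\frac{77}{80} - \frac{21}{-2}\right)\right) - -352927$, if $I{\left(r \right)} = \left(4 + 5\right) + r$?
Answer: $\frac{1751312}{5} \approx 3.5026 \cdot 10^{5}$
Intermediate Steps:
$I{\left(r \right)} = 9 + r$
$\left(-9 + I{\left(-2 \right)}\right) \left(-8\right) \left(-178 + \left(\frac{77}{80} - \frac{21}{-2}\right)\right) - -352927 = \left(-9 + \left(9 - 2\right)\right) \left(-8\right) \left(-178 + \left(\frac{77}{80} - \frac{21}{-2}\right)\right) - -352927 = \left(-9 + 7\right) \left(-8\right) \left(-178 + \left(77 \cdot \frac{1}{80} - - \frac{21}{2}\right)\right) + 352927 = \left(-2\right) \left(-8\right) \left(-178 + \left(\frac{77}{80} + \frac{21}{2}\right)\right) + 352927 = 16 \left(-178 + \frac{917}{80}\right) + 352927 = 16 \left(- \frac{13323}{80}\right) + 352927 = - \frac{13323}{5} + 352927 = \frac{1751312}{5}$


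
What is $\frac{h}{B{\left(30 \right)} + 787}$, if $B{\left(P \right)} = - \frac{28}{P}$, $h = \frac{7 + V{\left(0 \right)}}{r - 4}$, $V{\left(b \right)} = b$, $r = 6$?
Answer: $\frac{105}{23582} \approx 0.0044525$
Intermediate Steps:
$h = \frac{7}{2}$ ($h = \frac{7 + 0}{6 - 4} = \frac{7}{2} \approx 3.5$)
$\frac{h}{B{\left(30 \right)} + 787} = \frac{7}{2 \left(- \frac{28}{30} + 787\right)} = \frac{7}{2 \left(\left(-28\right) \frac{1}{30} + 787\right)} = \frac{7}{2 \left(- \frac{14}{15} + 787\right)} = \frac{7}{2 \cdot \frac{11791}{15}} = \frac{7}{2} \cdot \frac{15}{11791} = \frac{105}{23582}$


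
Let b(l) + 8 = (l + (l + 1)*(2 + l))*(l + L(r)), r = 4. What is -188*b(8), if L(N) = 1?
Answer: -164312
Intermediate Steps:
b(l) = -8 + (1 + l)*(l + (1 + l)*(2 + l)) (b(l) = -8 + (l + (l + 1)*(2 + l))*(l + 1) = -8 + (l + (1 + l)*(2 + l))*(1 + l) = -8 + (1 + l)*(l + (1 + l)*(2 + l)))
-188*b(8) = -188*(-6 + 8**3 + 5*8**2 + 6*8) = -188*(-6 + 512 + 5*64 + 48) = -188*(-6 + 512 + 320 + 48) = -188*874 = -164312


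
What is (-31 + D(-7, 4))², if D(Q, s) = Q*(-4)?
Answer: 9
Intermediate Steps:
D(Q, s) = -4*Q
(-31 + D(-7, 4))² = (-31 - 4*(-7))² = (-31 + 28)² = (-3)² = 9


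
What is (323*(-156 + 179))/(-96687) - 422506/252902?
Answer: -21364823290/12226167837 ≈ -1.7475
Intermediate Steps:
(323*(-156 + 179))/(-96687) - 422506/252902 = (323*23)*(-1/96687) - 422506*1/252902 = 7429*(-1/96687) - 211253/126451 = -7429/96687 - 211253/126451 = -21364823290/12226167837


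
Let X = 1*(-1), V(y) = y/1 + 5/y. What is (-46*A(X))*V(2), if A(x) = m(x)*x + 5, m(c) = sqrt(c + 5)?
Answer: -621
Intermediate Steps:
V(y) = y + 5/y (V(y) = y*1 + 5/y = y + 5/y)
m(c) = sqrt(5 + c)
X = -1
A(x) = 5 + x*sqrt(5 + x) (A(x) = sqrt(5 + x)*x + 5 = x*sqrt(5 + x) + 5 = 5 + x*sqrt(5 + x))
(-46*A(X))*V(2) = (-46*(5 - sqrt(5 - 1)))*(2 + 5/2) = (-46*(5 - sqrt(4)))*(2 + 5*(1/2)) = (-46*(5 - 1*2))*(2 + 5/2) = -46*(5 - 2)*(9/2) = -46*3*(9/2) = -138*9/2 = -621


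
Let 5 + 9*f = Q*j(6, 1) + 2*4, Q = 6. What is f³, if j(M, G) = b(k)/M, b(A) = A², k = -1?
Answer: 64/729 ≈ 0.087791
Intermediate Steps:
j(M, G) = 1/M (j(M, G) = (-1)²/M = 1/M)
f = 4/9 (f = -5/9 + (6/6 + 2*4)/9 = -5/9 + (6*(⅙) + 8)/9 = -5/9 + (1 + 8)/9 = -5/9 + (⅑)*9 = -5/9 + 1 = 4/9 ≈ 0.44444)
f³ = (4/9)³ = 64/729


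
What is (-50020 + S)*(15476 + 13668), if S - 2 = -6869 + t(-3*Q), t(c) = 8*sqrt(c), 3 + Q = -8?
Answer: -1657914728 + 233152*sqrt(33) ≈ -1.6566e+9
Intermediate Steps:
Q = -11 (Q = -3 - 8 = -11)
S = -6867 + 8*sqrt(33) (S = 2 + (-6869 + 8*sqrt(-3*(-11))) = 2 + (-6869 + 8*sqrt(33)) = -6867 + 8*sqrt(33) ≈ -6821.0)
(-50020 + S)*(15476 + 13668) = (-50020 + (-6867 + 8*sqrt(33)))*(15476 + 13668) = (-56887 + 8*sqrt(33))*29144 = -1657914728 + 233152*sqrt(33)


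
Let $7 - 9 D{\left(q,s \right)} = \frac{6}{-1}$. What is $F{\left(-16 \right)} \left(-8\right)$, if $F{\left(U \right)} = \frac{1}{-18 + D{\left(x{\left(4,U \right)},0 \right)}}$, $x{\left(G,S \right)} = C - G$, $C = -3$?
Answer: $\frac{72}{149} \approx 0.48322$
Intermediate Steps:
$x{\left(G,S \right)} = -3 - G$
$D{\left(q,s \right)} = \frac{13}{9}$ ($D{\left(q,s \right)} = \frac{7}{9} - \frac{6 \frac{1}{-1}}{9} = \frac{7}{9} - \frac{6 \left(-1\right)}{9} = \frac{7}{9} - - \frac{2}{3} = \frac{7}{9} + \frac{2}{3} = \frac{13}{9}$)
$F{\left(U \right)} = - \frac{9}{149}$ ($F{\left(U \right)} = \frac{1}{-18 + \frac{13}{9}} = \frac{1}{- \frac{149}{9}} = - \frac{9}{149}$)
$F{\left(-16 \right)} \left(-8\right) = \left(- \frac{9}{149}\right) \left(-8\right) = \frac{72}{149}$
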